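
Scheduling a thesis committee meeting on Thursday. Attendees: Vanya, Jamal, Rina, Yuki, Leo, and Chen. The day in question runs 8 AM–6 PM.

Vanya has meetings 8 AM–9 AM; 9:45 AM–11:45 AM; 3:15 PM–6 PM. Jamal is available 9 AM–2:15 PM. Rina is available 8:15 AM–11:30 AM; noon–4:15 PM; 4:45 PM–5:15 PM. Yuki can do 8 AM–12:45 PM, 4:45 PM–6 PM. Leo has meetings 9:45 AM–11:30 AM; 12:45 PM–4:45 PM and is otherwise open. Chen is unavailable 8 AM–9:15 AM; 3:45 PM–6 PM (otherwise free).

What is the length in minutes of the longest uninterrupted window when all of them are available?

45

Vanya free: 09:00-09:45, 11:45-15:15 (invert busy blocks within the working day).
Jamal free: 09:00-14:15.
Rina free: 08:15-11:30, 12:00-16:15, 16:45-17:15.
Yuki free: 08:00-12:45, 16:45-18:00.
Leo free: 08:00-09:45, 11:30-12:45, 16:45-18:00 (invert busy blocks within the working day).
Chen free: 09:15-15:45 (invert busy blocks within the working day).
Vanya ∩ Jamal: 09:00-09:45, 11:45-14:15.
Vanya ∩ Jamal ∩ Rina: 09:00-09:45, 12:00-14:15.
Vanya ∩ Jamal ∩ Rina ∩ Yuki: 09:00-09:45, 12:00-12:45.
Vanya ∩ Jamal ∩ Rina ∩ Yuki ∩ Leo: 09:00-09:45, 12:00-12:45.
Vanya ∩ Jamal ∩ Rina ∩ Yuki ∩ Leo ∩ Chen: 09:15-09:45, 12:00-12:45.
The longest is 12:00-12:45 at 45 minutes.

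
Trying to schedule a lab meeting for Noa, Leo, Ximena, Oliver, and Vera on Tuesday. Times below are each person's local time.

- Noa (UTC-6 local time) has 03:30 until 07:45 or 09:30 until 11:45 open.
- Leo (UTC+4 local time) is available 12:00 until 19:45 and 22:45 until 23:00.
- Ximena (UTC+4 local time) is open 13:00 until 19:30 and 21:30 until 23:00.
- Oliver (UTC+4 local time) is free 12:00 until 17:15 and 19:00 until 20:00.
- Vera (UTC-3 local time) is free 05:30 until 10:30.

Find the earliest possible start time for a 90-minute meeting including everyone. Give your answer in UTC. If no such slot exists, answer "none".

09:30

Noa in UTC: 09:30-13:45, 15:30-17:45 (add 6h to convert from UTC-6).
Leo in UTC: 08:00-15:45, 18:45-19:00 (subtract 4h to convert from UTC+4).
Ximena in UTC: 09:00-15:30, 17:30-19:00 (subtract 4h to convert from UTC+4).
Oliver in UTC: 08:00-13:15, 15:00-16:00 (subtract 4h to convert from UTC+4).
Vera in UTC: 08:30-13:30 (add 3h to convert from UTC-3).
Noa ∩ Leo: 09:30-13:45, 15:30-15:45.
Noa ∩ Leo ∩ Ximena: 09:30-13:45.
Noa ∩ Leo ∩ Ximena ∩ Oliver: 09:30-13:15.
Noa ∩ Leo ∩ Ximena ∩ Oliver ∩ Vera: 09:30-13:15.
Those are the intersection windows.
The first common window of at least 90 minutes is 09:30-13:15, so the earliest start is 09:30.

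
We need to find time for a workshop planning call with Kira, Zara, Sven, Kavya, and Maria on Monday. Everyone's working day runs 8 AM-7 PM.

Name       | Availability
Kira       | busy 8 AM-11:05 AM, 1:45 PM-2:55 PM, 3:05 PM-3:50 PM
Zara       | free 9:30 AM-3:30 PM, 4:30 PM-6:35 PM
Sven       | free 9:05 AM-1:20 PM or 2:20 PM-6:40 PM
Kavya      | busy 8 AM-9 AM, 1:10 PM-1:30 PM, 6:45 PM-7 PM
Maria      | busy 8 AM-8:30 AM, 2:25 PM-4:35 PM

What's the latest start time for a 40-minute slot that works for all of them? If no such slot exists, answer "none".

17:55

Kira free: 11:05-13:45, 14:55-15:05, 15:50-19:00 (invert busy blocks within the working day).
Zara free: 09:30-15:30, 16:30-18:35.
Sven free: 09:05-13:20, 14:20-18:40.
Kavya free: 09:00-13:10, 13:30-18:45 (invert busy blocks within the working day).
Maria free: 08:30-14:25, 16:35-19:00 (invert busy blocks within the working day).
Kira ∩ Zara: 11:05-13:45, 14:55-15:05, 16:30-18:35.
Kira ∩ Zara ∩ Sven: 11:05-13:20, 14:55-15:05, 16:30-18:35.
Kira ∩ Zara ∩ Sven ∩ Kavya: 11:05-13:10, 14:55-15:05, 16:30-18:35.
Kira ∩ Zara ∩ Sven ∩ Kavya ∩ Maria: 11:05-13:10, 16:35-18:35.
The last common window of at least 40 minutes is 16:35-18:35; a 40-minute meeting can start as late as 17:55 and still end by 18:35.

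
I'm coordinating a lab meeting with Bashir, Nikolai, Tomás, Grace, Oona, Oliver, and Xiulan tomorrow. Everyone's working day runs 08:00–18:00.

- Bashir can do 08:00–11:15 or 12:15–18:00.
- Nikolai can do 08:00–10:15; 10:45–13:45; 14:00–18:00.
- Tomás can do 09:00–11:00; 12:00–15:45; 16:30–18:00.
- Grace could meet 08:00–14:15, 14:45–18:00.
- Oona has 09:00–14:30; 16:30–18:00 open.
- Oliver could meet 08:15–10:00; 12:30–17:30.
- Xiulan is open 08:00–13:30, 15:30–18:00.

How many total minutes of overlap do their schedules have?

180

Bashir ∩ Nikolai: 08:00-10:15, 10:45-11:15, 12:15-13:45, 14:00-18:00.
Bashir ∩ Nikolai ∩ Tomás: 09:00-10:15, 10:45-11:00, 12:15-13:45, 14:00-15:45, 16:30-18:00.
Bashir ∩ Nikolai ∩ Tomás ∩ Grace: 09:00-10:15, 10:45-11:00, 12:15-13:45, 14:00-14:15, 14:45-15:45, 16:30-18:00.
Bashir ∩ Nikolai ∩ Tomás ∩ Grace ∩ Oona: 09:00-10:15, 10:45-11:00, 12:15-13:45, 14:00-14:15, 16:30-18:00.
Bashir ∩ Nikolai ∩ Tomás ∩ Grace ∩ Oona ∩ Oliver: 09:00-10:00, 12:30-13:45, 14:00-14:15, 16:30-17:30.
Bashir ∩ Nikolai ∩ Tomás ∩ Grace ∩ Oona ∩ Oliver ∩ Xiulan: 09:00-10:00, 12:30-13:30, 16:30-17:30.
Those are the intersection windows.
Summing the common windows: 60 + 60 + 60 = 180 minutes.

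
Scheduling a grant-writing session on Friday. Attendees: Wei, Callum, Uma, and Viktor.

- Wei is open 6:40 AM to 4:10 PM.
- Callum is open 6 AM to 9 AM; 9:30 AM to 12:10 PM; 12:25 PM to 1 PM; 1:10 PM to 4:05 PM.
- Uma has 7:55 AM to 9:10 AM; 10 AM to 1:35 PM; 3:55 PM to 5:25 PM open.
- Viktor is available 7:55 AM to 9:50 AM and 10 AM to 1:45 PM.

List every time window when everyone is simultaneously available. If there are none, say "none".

07:55-09:00, 10:00-12:10, 12:25-13:00, 13:10-13:35

Wei ∩ Callum: 06:40-09:00, 09:30-12:10, 12:25-13:00, 13:10-16:05.
Wei ∩ Callum ∩ Uma: 07:55-09:00, 10:00-12:10, 12:25-13:00, 13:10-13:35, 15:55-16:05.
Wei ∩ Callum ∩ Uma ∩ Viktor: 07:55-09:00, 10:00-12:10, 12:25-13:00, 13:10-13:35.
Those are the intersection windows.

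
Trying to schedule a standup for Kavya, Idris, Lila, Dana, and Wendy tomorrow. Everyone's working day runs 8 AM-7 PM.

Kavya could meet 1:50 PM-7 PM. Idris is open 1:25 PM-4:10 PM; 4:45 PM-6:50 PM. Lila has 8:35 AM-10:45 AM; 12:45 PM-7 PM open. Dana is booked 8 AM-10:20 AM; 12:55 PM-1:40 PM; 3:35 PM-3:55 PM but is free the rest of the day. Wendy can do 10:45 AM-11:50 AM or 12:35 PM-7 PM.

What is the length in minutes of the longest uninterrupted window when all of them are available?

125

Kavya free: 13:50-19:00.
Idris free: 13:25-16:10, 16:45-18:50.
Lila free: 08:35-10:45, 12:45-19:00.
Dana free: 10:20-12:55, 13:40-15:35, 15:55-19:00 (invert busy blocks within the working day).
Wendy free: 10:45-11:50, 12:35-19:00.
Kavya ∩ Idris: 13:50-16:10, 16:45-18:50.
Kavya ∩ Idris ∩ Lila: 13:50-16:10, 16:45-18:50.
Kavya ∩ Idris ∩ Lila ∩ Dana: 13:50-15:35, 15:55-16:10, 16:45-18:50.
Kavya ∩ Idris ∩ Lila ∩ Dana ∩ Wendy: 13:50-15:35, 15:55-16:10, 16:45-18:50.
Those are the intersection windows.
The longest is 16:45-18:50 at 125 minutes.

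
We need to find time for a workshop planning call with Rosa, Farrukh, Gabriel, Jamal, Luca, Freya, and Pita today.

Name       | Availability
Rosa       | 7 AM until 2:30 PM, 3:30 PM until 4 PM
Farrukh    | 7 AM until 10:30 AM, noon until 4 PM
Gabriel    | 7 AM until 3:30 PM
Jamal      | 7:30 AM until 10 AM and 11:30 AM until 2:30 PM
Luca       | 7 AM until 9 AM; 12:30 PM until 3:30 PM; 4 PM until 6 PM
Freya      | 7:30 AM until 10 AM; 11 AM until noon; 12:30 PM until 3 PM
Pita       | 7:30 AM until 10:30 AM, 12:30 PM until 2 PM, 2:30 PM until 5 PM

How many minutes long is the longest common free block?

90

Rosa ∩ Farrukh: 07:00-10:30, 12:00-14:30, 15:30-16:00.
Rosa ∩ Farrukh ∩ Gabriel: 07:00-10:30, 12:00-14:30.
Rosa ∩ Farrukh ∩ Gabriel ∩ Jamal: 07:30-10:00, 12:00-14:30.
Rosa ∩ Farrukh ∩ Gabriel ∩ Jamal ∩ Luca: 07:30-09:00, 12:30-14:30.
Rosa ∩ Farrukh ∩ Gabriel ∩ Jamal ∩ Luca ∩ Freya: 07:30-09:00, 12:30-14:30.
Rosa ∩ Farrukh ∩ Gabriel ∩ Jamal ∩ Luca ∩ Freya ∩ Pita: 07:30-09:00, 12:30-14:00.
The longest is 07:30-09:00 at 90 minutes.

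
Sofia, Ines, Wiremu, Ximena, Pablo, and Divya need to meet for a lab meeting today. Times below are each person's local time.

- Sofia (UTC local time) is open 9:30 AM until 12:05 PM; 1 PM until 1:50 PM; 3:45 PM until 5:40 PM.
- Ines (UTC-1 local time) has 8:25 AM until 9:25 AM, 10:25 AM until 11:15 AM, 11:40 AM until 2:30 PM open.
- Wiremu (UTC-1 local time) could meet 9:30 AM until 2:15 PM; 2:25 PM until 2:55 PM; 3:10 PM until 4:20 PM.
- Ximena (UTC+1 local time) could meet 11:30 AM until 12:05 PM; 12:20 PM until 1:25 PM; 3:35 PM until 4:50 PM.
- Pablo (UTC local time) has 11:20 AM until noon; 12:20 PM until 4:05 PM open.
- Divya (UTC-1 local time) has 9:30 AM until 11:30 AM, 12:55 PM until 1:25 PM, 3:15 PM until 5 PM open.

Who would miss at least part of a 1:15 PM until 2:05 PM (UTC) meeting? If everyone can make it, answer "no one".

Sofia in UTC: 09:30-12:05, 13:00-13:50, 15:45-17:40.
Ines in UTC: 09:25-10:25, 11:25-12:15, 12:40-15:30 (add 1h to convert from UTC-1).
Wiremu in UTC: 10:30-15:15, 15:25-15:55, 16:10-17:20 (add 1h to convert from UTC-1).
Ximena in UTC: 10:30-11:05, 11:20-12:25, 14:35-15:50 (subtract 1h to convert from UTC+1).
Pablo in UTC: 11:20-12:00, 12:20-16:05.
Divya in UTC: 10:30-12:30, 13:55-14:25, 16:15-18:00 (add 1h to convert from UTC-1).
Sofia: not fully free for 13:15-14:05. Ines: free for 13:15-14:05. Wiremu: free for 13:15-14:05. Ximena: not fully free for 13:15-14:05. Pablo: free for 13:15-14:05. Divya: not fully free for 13:15-14:05.

Divya, Sofia, Ximena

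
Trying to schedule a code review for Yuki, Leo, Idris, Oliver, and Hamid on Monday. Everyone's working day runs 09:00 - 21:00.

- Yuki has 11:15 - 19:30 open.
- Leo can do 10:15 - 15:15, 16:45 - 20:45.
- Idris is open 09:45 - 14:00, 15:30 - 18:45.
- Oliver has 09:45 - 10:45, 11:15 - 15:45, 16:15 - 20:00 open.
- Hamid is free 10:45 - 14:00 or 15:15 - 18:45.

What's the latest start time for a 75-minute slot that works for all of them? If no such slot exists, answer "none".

17:30

Yuki ∩ Leo: 11:15-15:15, 16:45-19:30.
Yuki ∩ Leo ∩ Idris: 11:15-14:00, 16:45-18:45.
Yuki ∩ Leo ∩ Idris ∩ Oliver: 11:15-14:00, 16:45-18:45.
Yuki ∩ Leo ∩ Idris ∩ Oliver ∩ Hamid: 11:15-14:00, 16:45-18:45.
The last common window of at least 75 minutes is 16:45-18:45; a 75-minute meeting can start as late as 17:30 and still end by 18:45.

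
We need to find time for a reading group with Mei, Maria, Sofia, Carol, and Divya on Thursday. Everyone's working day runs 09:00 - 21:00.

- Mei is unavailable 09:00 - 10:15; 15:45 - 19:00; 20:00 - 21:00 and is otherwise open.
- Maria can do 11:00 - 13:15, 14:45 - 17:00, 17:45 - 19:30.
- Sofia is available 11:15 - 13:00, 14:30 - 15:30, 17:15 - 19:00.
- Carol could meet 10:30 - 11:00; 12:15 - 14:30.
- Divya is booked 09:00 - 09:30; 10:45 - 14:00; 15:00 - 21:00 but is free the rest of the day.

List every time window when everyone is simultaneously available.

Mei free: 10:15-15:45, 19:00-20:00 (invert busy blocks within the working day).
Maria free: 11:00-13:15, 14:45-17:00, 17:45-19:30.
Sofia free: 11:15-13:00, 14:30-15:30, 17:15-19:00.
Carol free: 10:30-11:00, 12:15-14:30.
Divya free: 09:30-10:45, 14:00-15:00 (invert busy blocks within the working day).
Mei ∩ Maria: 11:00-13:15, 14:45-15:45, 19:00-19:30.
Mei ∩ Maria ∩ Sofia: 11:15-13:00, 14:45-15:30.
Mei ∩ Maria ∩ Sofia ∩ Carol: 12:15-13:00.
Mei ∩ Maria ∩ Sofia ∩ Carol ∩ Divya: ∅.
There is no time when everyone is free.

none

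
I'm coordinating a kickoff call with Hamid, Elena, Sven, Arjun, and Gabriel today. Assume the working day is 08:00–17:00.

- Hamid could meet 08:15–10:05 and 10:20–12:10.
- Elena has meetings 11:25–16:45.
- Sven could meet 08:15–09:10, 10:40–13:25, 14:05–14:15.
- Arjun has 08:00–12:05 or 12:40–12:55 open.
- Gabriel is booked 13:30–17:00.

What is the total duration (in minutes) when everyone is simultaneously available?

100

Hamid free: 08:15-10:05, 10:20-12:10.
Elena free: 08:00-11:25, 16:45-17:00 (invert busy blocks within the working day).
Sven free: 08:15-09:10, 10:40-13:25, 14:05-14:15.
Arjun free: 08:00-12:05, 12:40-12:55.
Gabriel free: 08:00-13:30 (invert busy blocks within the working day).
Hamid ∩ Elena: 08:15-10:05, 10:20-11:25.
Hamid ∩ Elena ∩ Sven: 08:15-09:10, 10:40-11:25.
Hamid ∩ Elena ∩ Sven ∩ Arjun: 08:15-09:10, 10:40-11:25.
Hamid ∩ Elena ∩ Sven ∩ Arjun ∩ Gabriel: 08:15-09:10, 10:40-11:25.
Those are the intersection windows.
Summing the common windows: 55 + 45 = 100 minutes.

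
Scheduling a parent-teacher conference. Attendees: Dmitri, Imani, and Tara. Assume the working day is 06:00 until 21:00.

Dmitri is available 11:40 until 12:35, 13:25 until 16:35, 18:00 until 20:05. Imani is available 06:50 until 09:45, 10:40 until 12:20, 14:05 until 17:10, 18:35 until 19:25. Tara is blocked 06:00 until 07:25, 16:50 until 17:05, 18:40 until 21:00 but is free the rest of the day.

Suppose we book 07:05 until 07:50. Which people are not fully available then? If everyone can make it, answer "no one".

Dmitri, Tara

Dmitri free: 11:40-12:35, 13:25-16:35, 18:00-20:05.
Imani free: 06:50-09:45, 10:40-12:20, 14:05-17:10, 18:35-19:25.
Tara free: 07:25-16:50, 17:05-18:40 (invert busy blocks within the working day).
Dmitri: not fully free for 07:05-07:50. Imani: free for 07:05-07:50. Tara: not fully free for 07:05-07:50.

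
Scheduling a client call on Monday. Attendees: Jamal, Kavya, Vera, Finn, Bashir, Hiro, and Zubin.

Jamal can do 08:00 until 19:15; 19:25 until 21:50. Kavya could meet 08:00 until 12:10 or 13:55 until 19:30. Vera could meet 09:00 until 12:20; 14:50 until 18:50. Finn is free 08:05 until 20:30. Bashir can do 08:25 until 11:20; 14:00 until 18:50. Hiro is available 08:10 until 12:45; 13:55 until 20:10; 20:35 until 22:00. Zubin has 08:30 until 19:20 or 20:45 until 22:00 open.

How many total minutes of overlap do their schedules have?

Jamal ∩ Kavya: 08:00-12:10, 13:55-19:15, 19:25-19:30.
Jamal ∩ Kavya ∩ Vera: 09:00-12:10, 14:50-18:50.
Jamal ∩ Kavya ∩ Vera ∩ Finn: 09:00-12:10, 14:50-18:50.
Jamal ∩ Kavya ∩ Vera ∩ Finn ∩ Bashir: 09:00-11:20, 14:50-18:50.
Jamal ∩ Kavya ∩ Vera ∩ Finn ∩ Bashir ∩ Hiro: 09:00-11:20, 14:50-18:50.
Jamal ∩ Kavya ∩ Vera ∩ Finn ∩ Bashir ∩ Hiro ∩ Zubin: 09:00-11:20, 14:50-18:50.
Summing the common windows: 140 + 240 = 380 minutes.

380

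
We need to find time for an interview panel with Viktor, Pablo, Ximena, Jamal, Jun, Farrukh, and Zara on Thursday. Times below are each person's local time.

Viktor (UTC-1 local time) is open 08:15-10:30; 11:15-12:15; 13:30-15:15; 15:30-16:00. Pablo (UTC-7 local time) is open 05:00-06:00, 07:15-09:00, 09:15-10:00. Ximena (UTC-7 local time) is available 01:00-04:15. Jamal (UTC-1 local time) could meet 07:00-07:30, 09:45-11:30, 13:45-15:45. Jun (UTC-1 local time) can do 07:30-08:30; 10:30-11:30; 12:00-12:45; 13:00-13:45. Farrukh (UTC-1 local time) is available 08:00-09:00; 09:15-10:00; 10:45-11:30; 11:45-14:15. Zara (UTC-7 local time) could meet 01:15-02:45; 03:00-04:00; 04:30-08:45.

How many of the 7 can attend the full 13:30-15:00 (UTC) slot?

2

Viktor in UTC: 09:15-11:30, 12:15-13:15, 14:30-16:15, 16:30-17:00 (add 1h to convert from UTC-1).
Pablo in UTC: 12:00-13:00, 14:15-16:00, 16:15-17:00 (add 7h to convert from UTC-7).
Ximena in UTC: 08:00-11:15 (add 7h to convert from UTC-7).
Jamal in UTC: 08:00-08:30, 10:45-12:30, 14:45-16:45 (add 1h to convert from UTC-1).
Jun in UTC: 08:30-09:30, 11:30-12:30, 13:00-13:45, 14:00-14:45 (add 1h to convert from UTC-1).
Farrukh in UTC: 09:00-10:00, 10:15-11:00, 11:45-12:30, 12:45-15:15 (add 1h to convert from UTC-1).
Zara in UTC: 08:15-09:45, 10:00-11:00, 11:30-15:45 (add 7h to convert from UTC-7).
Farrukh and Zara can make the full 13:30-15:00 slot — that's 2.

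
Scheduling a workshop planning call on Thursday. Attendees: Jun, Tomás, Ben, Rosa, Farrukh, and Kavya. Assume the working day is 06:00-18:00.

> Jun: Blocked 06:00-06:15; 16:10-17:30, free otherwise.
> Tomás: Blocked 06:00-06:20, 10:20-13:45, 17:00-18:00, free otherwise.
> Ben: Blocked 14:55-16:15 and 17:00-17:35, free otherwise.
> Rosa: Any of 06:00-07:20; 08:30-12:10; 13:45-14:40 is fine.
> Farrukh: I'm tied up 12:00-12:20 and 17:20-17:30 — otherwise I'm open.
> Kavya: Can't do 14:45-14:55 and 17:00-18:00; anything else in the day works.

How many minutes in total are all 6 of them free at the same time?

Jun free: 06:15-16:10, 17:30-18:00 (invert busy blocks within the working day).
Tomás free: 06:20-10:20, 13:45-17:00 (invert busy blocks within the working day).
Ben free: 06:00-14:55, 16:15-17:00, 17:35-18:00 (invert busy blocks within the working day).
Rosa free: 06:00-07:20, 08:30-12:10, 13:45-14:40.
Farrukh free: 06:00-12:00, 12:20-17:20, 17:30-18:00 (invert busy blocks within the working day).
Kavya free: 06:00-14:45, 14:55-17:00 (invert busy blocks within the working day).
Jun ∩ Tomás: 06:20-10:20, 13:45-16:10.
Jun ∩ Tomás ∩ Ben: 06:20-10:20, 13:45-14:55.
Jun ∩ Tomás ∩ Ben ∩ Rosa: 06:20-07:20, 08:30-10:20, 13:45-14:40.
Jun ∩ Tomás ∩ Ben ∩ Rosa ∩ Farrukh: 06:20-07:20, 08:30-10:20, 13:45-14:40.
Jun ∩ Tomás ∩ Ben ∩ Rosa ∩ Farrukh ∩ Kavya: 06:20-07:20, 08:30-10:20, 13:45-14:40.
Summing the common windows: 60 + 110 + 55 = 225 minutes.

225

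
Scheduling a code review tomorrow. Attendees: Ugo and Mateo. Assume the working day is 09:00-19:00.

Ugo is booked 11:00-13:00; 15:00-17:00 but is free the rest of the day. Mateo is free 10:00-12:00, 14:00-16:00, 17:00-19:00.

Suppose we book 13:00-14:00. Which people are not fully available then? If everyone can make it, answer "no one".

Mateo

Ugo free: 09:00-11:00, 13:00-15:00, 17:00-19:00 (invert busy blocks within the working day).
Mateo free: 10:00-12:00, 14:00-16:00, 17:00-19:00.
Ugo: free for 13:00-14:00. Mateo: not fully free for 13:00-14:00.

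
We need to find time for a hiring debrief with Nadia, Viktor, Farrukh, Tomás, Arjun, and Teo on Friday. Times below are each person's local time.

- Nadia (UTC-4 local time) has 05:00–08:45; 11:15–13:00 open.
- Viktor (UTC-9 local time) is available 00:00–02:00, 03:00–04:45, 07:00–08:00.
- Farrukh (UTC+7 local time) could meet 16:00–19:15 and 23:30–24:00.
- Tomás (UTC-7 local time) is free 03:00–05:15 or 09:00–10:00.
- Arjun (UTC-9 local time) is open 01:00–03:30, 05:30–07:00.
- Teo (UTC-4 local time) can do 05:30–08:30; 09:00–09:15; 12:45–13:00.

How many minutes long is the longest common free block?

Nadia in UTC: 09:00-12:45, 15:15-17:00 (add 4h to convert from UTC-4).
Viktor in UTC: 09:00-11:00, 12:00-13:45, 16:00-17:00 (add 9h to convert from UTC-9).
Farrukh in UTC: 09:00-12:15, 16:30-17:00 (subtract 7h to convert from UTC+7).
Tomás in UTC: 10:00-12:15, 16:00-17:00 (add 7h to convert from UTC-7).
Arjun in UTC: 10:00-12:30, 14:30-16:00 (add 9h to convert from UTC-9).
Teo in UTC: 09:30-12:30, 13:00-13:15, 16:45-17:00 (add 4h to convert from UTC-4).
Nadia ∩ Viktor: 09:00-11:00, 12:00-12:45, 16:00-17:00.
Nadia ∩ Viktor ∩ Farrukh: 09:00-11:00, 12:00-12:15, 16:30-17:00.
Nadia ∩ Viktor ∩ Farrukh ∩ Tomás: 10:00-11:00, 12:00-12:15, 16:30-17:00.
Nadia ∩ Viktor ∩ Farrukh ∩ Tomás ∩ Arjun: 10:00-11:00, 12:00-12:15.
Nadia ∩ Viktor ∩ Farrukh ∩ Tomás ∩ Arjun ∩ Teo: 10:00-11:00, 12:00-12:15.
So the common availability across everyone is 10:00-11:00, 12:00-12:15.
The longest is 10:00-11:00 at 60 minutes.

60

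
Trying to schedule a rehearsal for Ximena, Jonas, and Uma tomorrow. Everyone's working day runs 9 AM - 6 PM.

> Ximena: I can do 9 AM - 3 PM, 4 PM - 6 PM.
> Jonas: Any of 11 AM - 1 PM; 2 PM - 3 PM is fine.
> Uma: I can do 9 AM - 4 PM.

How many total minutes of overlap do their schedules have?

180

Ximena ∩ Jonas: 11:00-13:00, 14:00-15:00.
Ximena ∩ Jonas ∩ Uma: 11:00-13:00, 14:00-15:00.
So the common availability across everyone is 11:00-13:00, 14:00-15:00.
Summing the common windows: 120 + 60 = 180 minutes.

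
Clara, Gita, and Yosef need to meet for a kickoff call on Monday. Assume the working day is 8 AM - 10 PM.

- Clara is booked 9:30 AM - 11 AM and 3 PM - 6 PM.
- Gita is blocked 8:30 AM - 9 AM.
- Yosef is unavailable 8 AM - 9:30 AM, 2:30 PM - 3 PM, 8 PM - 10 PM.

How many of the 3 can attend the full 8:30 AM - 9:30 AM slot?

1

Clara free: 08:00-09:30, 11:00-15:00, 18:00-22:00 (invert busy blocks within the working day).
Gita free: 08:00-08:30, 09:00-22:00 (invert busy blocks within the working day).
Yosef free: 09:30-14:30, 15:00-20:00 (invert busy blocks within the working day).
Clara can make the full 08:30-09:30 slot — that's 1.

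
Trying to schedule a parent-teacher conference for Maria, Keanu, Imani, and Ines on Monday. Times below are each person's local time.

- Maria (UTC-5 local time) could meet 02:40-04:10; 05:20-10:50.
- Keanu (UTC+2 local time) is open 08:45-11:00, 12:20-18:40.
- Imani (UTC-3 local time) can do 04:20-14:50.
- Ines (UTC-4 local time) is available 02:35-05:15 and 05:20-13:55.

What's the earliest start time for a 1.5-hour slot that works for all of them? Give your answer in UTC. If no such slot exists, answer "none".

Maria in UTC: 07:40-09:10, 10:20-15:50 (add 5h to convert from UTC-5).
Keanu in UTC: 06:45-09:00, 10:20-16:40 (subtract 2h to convert from UTC+2).
Imani in UTC: 07:20-17:50 (add 3h to convert from UTC-3).
Ines in UTC: 06:35-09:15, 09:20-17:55 (add 4h to convert from UTC-4).
Maria ∩ Keanu: 07:40-09:00, 10:20-15:50.
Maria ∩ Keanu ∩ Imani: 07:40-09:00, 10:20-15:50.
Maria ∩ Keanu ∩ Imani ∩ Ines: 07:40-09:00, 10:20-15:50.
The first common window of at least 90 minutes is 10:20-15:50, so the earliest start is 10:20.

10:20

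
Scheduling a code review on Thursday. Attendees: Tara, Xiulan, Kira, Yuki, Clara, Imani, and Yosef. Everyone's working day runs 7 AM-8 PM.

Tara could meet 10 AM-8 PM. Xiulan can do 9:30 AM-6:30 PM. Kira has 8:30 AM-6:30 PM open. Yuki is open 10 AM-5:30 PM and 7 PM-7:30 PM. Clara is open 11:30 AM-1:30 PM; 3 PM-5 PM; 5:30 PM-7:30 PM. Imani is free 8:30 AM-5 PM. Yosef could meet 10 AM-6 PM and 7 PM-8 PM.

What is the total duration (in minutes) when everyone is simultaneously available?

Tara ∩ Xiulan: 10:00-18:30.
Tara ∩ Xiulan ∩ Kira: 10:00-18:30.
Tara ∩ Xiulan ∩ Kira ∩ Yuki: 10:00-17:30.
Tara ∩ Xiulan ∩ Kira ∩ Yuki ∩ Clara: 11:30-13:30, 15:00-17:00.
Tara ∩ Xiulan ∩ Kira ∩ Yuki ∩ Clara ∩ Imani: 11:30-13:30, 15:00-17:00.
Tara ∩ Xiulan ∩ Kira ∩ Yuki ∩ Clara ∩ Imani ∩ Yosef: 11:30-13:30, 15:00-17:00.
Summing the common windows: 120 + 120 = 240 minutes.

240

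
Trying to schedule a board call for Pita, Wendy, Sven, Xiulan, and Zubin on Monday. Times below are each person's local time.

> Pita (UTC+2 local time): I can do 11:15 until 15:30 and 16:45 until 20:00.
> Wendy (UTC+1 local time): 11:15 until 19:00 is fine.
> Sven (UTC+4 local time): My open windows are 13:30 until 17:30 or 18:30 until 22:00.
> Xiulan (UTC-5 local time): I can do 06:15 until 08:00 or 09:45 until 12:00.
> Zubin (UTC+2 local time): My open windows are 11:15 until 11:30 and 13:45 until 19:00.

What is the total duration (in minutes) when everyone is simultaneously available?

Pita in UTC: 09:15-13:30, 14:45-18:00 (subtract 2h to convert from UTC+2).
Wendy in UTC: 10:15-18:00 (subtract 1h to convert from UTC+1).
Sven in UTC: 09:30-13:30, 14:30-18:00 (subtract 4h to convert from UTC+4).
Xiulan in UTC: 11:15-13:00, 14:45-17:00 (add 5h to convert from UTC-5).
Zubin in UTC: 09:15-09:30, 11:45-17:00 (subtract 2h to convert from UTC+2).
Pita ∩ Wendy: 10:15-13:30, 14:45-18:00.
Pita ∩ Wendy ∩ Sven: 10:15-13:30, 14:45-18:00.
Pita ∩ Wendy ∩ Sven ∩ Xiulan: 11:15-13:00, 14:45-17:00.
Pita ∩ Wendy ∩ Sven ∩ Xiulan ∩ Zubin: 11:45-13:00, 14:45-17:00.
Those are the intersection windows.
Summing the common windows: 75 + 135 = 210 minutes.

210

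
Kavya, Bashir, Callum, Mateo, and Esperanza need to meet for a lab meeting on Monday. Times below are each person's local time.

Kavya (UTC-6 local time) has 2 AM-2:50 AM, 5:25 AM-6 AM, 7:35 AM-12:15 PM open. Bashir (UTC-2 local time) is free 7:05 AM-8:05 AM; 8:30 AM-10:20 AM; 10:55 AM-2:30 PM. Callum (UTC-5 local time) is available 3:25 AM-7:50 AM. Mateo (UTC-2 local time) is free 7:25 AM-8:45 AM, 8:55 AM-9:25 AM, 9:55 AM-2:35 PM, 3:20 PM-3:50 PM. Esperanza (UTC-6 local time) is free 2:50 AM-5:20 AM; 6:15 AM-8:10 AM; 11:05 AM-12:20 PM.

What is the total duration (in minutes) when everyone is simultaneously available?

Kavya in UTC: 08:00-08:50, 11:25-12:00, 13:35-18:15 (add 6h to convert from UTC-6).
Bashir in UTC: 09:05-10:05, 10:30-12:20, 12:55-16:30 (add 2h to convert from UTC-2).
Callum in UTC: 08:25-12:50 (add 5h to convert from UTC-5).
Mateo in UTC: 09:25-10:45, 10:55-11:25, 11:55-16:35, 17:20-17:50 (add 2h to convert from UTC-2).
Esperanza in UTC: 08:50-11:20, 12:15-14:10, 17:05-18:20 (add 6h to convert from UTC-6).
Kavya ∩ Bashir: 11:25-12:00, 13:35-16:30.
Kavya ∩ Bashir ∩ Callum: 11:25-12:00.
Kavya ∩ Bashir ∩ Callum ∩ Mateo: 11:55-12:00.
Kavya ∩ Bashir ∩ Callum ∩ Mateo ∩ Esperanza: ∅.
There is no time when everyone is free.
There is no common window, so the total is 0 minutes.

0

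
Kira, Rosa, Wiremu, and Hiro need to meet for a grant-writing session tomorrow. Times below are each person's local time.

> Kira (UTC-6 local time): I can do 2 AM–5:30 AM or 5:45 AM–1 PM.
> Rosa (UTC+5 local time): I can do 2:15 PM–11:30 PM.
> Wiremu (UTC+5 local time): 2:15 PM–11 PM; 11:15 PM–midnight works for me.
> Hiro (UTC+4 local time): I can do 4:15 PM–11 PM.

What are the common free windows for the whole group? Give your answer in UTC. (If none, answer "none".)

12:15-18:00, 18:15-18:30

Kira in UTC: 08:00-11:30, 11:45-19:00 (add 6h to convert from UTC-6).
Rosa in UTC: 09:15-18:30 (subtract 5h to convert from UTC+5).
Wiremu in UTC: 09:15-18:00, 18:15-19:00 (subtract 5h to convert from UTC+5).
Hiro in UTC: 12:15-19:00 (subtract 4h to convert from UTC+4).
Kira ∩ Rosa: 09:15-11:30, 11:45-18:30.
Kira ∩ Rosa ∩ Wiremu: 09:15-11:30, 11:45-18:00, 18:15-18:30.
Kira ∩ Rosa ∩ Wiremu ∩ Hiro: 12:15-18:00, 18:15-18:30.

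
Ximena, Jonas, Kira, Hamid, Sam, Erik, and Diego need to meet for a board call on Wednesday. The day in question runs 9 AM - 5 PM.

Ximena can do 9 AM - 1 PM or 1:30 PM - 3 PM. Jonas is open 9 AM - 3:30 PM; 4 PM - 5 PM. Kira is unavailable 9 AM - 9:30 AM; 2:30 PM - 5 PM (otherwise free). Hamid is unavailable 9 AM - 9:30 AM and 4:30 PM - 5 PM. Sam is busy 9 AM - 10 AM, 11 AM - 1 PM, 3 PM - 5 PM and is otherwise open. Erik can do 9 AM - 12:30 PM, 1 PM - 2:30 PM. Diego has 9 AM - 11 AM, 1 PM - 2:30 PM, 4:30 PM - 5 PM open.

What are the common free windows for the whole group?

Ximena free: 09:00-13:00, 13:30-15:00.
Jonas free: 09:00-15:30, 16:00-17:00.
Kira free: 09:30-14:30 (invert busy blocks within the working day).
Hamid free: 09:30-16:30 (invert busy blocks within the working day).
Sam free: 10:00-11:00, 13:00-15:00 (invert busy blocks within the working day).
Erik free: 09:00-12:30, 13:00-14:30.
Diego free: 09:00-11:00, 13:00-14:30, 16:30-17:00.
Ximena ∩ Jonas: 09:00-13:00, 13:30-15:00.
Ximena ∩ Jonas ∩ Kira: 09:30-13:00, 13:30-14:30.
Ximena ∩ Jonas ∩ Kira ∩ Hamid: 09:30-13:00, 13:30-14:30.
Ximena ∩ Jonas ∩ Kira ∩ Hamid ∩ Sam: 10:00-11:00, 13:30-14:30.
Ximena ∩ Jonas ∩ Kira ∩ Hamid ∩ Sam ∩ Erik: 10:00-11:00, 13:30-14:30.
Ximena ∩ Jonas ∩ Kira ∩ Hamid ∩ Sam ∩ Erik ∩ Diego: 10:00-11:00, 13:30-14:30.

10:00-11:00, 13:30-14:30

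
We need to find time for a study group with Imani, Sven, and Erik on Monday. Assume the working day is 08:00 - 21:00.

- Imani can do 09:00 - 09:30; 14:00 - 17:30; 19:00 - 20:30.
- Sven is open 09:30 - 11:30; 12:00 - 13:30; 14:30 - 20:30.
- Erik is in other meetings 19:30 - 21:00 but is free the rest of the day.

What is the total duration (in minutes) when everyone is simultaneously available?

210

Imani free: 09:00-09:30, 14:00-17:30, 19:00-20:30.
Sven free: 09:30-11:30, 12:00-13:30, 14:30-20:30.
Erik free: 08:00-19:30 (invert busy blocks within the working day).
Imani ∩ Sven: 14:30-17:30, 19:00-20:30.
Imani ∩ Sven ∩ Erik: 14:30-17:30, 19:00-19:30.
So the common availability across everyone is 14:30-17:30, 19:00-19:30.
Summing the common windows: 180 + 30 = 210 minutes.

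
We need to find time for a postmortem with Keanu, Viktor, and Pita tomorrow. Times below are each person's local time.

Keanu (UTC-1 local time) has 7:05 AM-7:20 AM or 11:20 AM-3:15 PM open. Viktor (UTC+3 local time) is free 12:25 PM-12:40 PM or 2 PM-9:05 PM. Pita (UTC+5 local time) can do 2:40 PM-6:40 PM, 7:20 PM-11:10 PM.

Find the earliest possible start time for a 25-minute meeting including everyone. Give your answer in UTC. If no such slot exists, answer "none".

Keanu in UTC: 08:05-08:20, 12:20-16:15 (add 1h to convert from UTC-1).
Viktor in UTC: 09:25-09:40, 11:00-18:05 (subtract 3h to convert from UTC+3).
Pita in UTC: 09:40-13:40, 14:20-18:10 (subtract 5h to convert from UTC+5).
Keanu ∩ Viktor: 12:20-16:15.
Keanu ∩ Viktor ∩ Pita: 12:20-13:40, 14:20-16:15.
So the common availability across everyone is 12:20-13:40, 14:20-16:15.
The first common window of at least 25 minutes is 12:20-13:40, so the earliest start is 12:20.

12:20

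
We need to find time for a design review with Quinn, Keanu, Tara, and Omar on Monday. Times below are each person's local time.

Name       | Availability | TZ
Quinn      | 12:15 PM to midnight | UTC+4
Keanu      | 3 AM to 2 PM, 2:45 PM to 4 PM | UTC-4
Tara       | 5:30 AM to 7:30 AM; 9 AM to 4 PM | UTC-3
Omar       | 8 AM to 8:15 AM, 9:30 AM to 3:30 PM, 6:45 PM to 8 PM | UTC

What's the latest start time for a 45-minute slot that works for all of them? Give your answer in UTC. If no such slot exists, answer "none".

Quinn in UTC: 08:15-20:00 (subtract 4h to convert from UTC+4).
Keanu in UTC: 07:00-18:00, 18:45-20:00 (add 4h to convert from UTC-4).
Tara in UTC: 08:30-10:30, 12:00-19:00 (add 3h to convert from UTC-3).
Omar in UTC: 08:00-08:15, 09:30-15:30, 18:45-20:00.
Quinn ∩ Keanu: 08:15-18:00, 18:45-20:00.
Quinn ∩ Keanu ∩ Tara: 08:30-10:30, 12:00-18:00, 18:45-19:00.
Quinn ∩ Keanu ∩ Tara ∩ Omar: 09:30-10:30, 12:00-15:30, 18:45-19:00.
The last common window of at least 45 minutes is 12:00-15:30; a 45-minute meeting can start as late as 14:45 and still end by 15:30.

14:45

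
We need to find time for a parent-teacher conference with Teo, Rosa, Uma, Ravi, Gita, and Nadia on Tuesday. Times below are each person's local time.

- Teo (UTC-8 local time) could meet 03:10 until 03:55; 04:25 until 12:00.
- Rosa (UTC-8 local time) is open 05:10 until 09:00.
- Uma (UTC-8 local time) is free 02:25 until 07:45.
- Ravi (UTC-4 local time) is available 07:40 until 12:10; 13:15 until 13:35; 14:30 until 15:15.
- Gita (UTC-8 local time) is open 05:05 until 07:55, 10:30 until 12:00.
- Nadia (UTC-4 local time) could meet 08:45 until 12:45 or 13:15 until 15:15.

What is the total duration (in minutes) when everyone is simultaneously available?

Teo in UTC: 11:10-11:55, 12:25-20:00 (add 8h to convert from UTC-8).
Rosa in UTC: 13:10-17:00 (add 8h to convert from UTC-8).
Uma in UTC: 10:25-15:45 (add 8h to convert from UTC-8).
Ravi in UTC: 11:40-16:10, 17:15-17:35, 18:30-19:15 (add 4h to convert from UTC-4).
Gita in UTC: 13:05-15:55, 18:30-20:00 (add 8h to convert from UTC-8).
Nadia in UTC: 12:45-16:45, 17:15-19:15 (add 4h to convert from UTC-4).
Teo ∩ Rosa: 13:10-17:00.
Teo ∩ Rosa ∩ Uma: 13:10-15:45.
Teo ∩ Rosa ∩ Uma ∩ Ravi: 13:10-15:45.
Teo ∩ Rosa ∩ Uma ∩ Ravi ∩ Gita: 13:10-15:45.
Teo ∩ Rosa ∩ Uma ∩ Ravi ∩ Gita ∩ Nadia: 13:10-15:45.
Those are the intersection windows.
That's a single block of 155 minutes.

155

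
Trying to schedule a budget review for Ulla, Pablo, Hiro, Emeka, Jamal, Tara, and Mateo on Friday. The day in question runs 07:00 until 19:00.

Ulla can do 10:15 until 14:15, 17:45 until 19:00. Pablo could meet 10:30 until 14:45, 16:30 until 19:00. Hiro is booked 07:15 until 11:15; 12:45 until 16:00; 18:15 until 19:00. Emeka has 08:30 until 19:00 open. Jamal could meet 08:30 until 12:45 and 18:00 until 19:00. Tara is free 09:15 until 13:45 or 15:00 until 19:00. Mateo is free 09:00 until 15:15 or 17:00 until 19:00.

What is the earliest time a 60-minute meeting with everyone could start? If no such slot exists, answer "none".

11:15

Ulla free: 10:15-14:15, 17:45-19:00.
Pablo free: 10:30-14:45, 16:30-19:00.
Hiro free: 07:00-07:15, 11:15-12:45, 16:00-18:15 (invert busy blocks within the working day).
Emeka free: 08:30-19:00.
Jamal free: 08:30-12:45, 18:00-19:00.
Tara free: 09:15-13:45, 15:00-19:00.
Mateo free: 09:00-15:15, 17:00-19:00.
Ulla ∩ Pablo: 10:30-14:15, 17:45-19:00.
Ulla ∩ Pablo ∩ Hiro: 11:15-12:45, 17:45-18:15.
Ulla ∩ Pablo ∩ Hiro ∩ Emeka: 11:15-12:45, 17:45-18:15.
Ulla ∩ Pablo ∩ Hiro ∩ Emeka ∩ Jamal: 11:15-12:45, 18:00-18:15.
Ulla ∩ Pablo ∩ Hiro ∩ Emeka ∩ Jamal ∩ Tara: 11:15-12:45, 18:00-18:15.
Ulla ∩ Pablo ∩ Hiro ∩ Emeka ∩ Jamal ∩ Tara ∩ Mateo: 11:15-12:45, 18:00-18:15.
So the common availability across everyone is 11:15-12:45, 18:00-18:15.
The first common window of at least 60 minutes is 11:15-12:45, so the earliest start is 11:15.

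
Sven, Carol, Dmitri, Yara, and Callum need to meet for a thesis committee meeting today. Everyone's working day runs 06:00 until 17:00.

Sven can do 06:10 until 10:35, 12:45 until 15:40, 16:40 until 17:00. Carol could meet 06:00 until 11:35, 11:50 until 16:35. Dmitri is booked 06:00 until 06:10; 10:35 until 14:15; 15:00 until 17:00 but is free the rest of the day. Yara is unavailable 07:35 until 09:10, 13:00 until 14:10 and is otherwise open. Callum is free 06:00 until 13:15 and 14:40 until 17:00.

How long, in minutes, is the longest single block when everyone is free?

85

Sven free: 06:10-10:35, 12:45-15:40, 16:40-17:00.
Carol free: 06:00-11:35, 11:50-16:35.
Dmitri free: 06:10-10:35, 14:15-15:00 (invert busy blocks within the working day).
Yara free: 06:00-07:35, 09:10-13:00, 14:10-17:00 (invert busy blocks within the working day).
Callum free: 06:00-13:15, 14:40-17:00.
Sven ∩ Carol: 06:10-10:35, 12:45-15:40.
Sven ∩ Carol ∩ Dmitri: 06:10-10:35, 14:15-15:00.
Sven ∩ Carol ∩ Dmitri ∩ Yara: 06:10-07:35, 09:10-10:35, 14:15-15:00.
Sven ∩ Carol ∩ Dmitri ∩ Yara ∩ Callum: 06:10-07:35, 09:10-10:35, 14:40-15:00.
So the common availability across everyone is 06:10-07:35, 09:10-10:35, 14:40-15:00.
The longest is 06:10-07:35 at 85 minutes.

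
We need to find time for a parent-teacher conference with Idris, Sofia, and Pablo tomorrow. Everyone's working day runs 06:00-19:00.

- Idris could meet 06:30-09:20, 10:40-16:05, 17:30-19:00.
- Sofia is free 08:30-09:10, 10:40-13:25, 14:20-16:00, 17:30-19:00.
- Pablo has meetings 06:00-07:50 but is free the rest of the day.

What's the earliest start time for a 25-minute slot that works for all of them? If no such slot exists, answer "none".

Idris free: 06:30-09:20, 10:40-16:05, 17:30-19:00.
Sofia free: 08:30-09:10, 10:40-13:25, 14:20-16:00, 17:30-19:00.
Pablo free: 07:50-19:00 (invert busy blocks within the working day).
Idris ∩ Sofia: 08:30-09:10, 10:40-13:25, 14:20-16:00, 17:30-19:00.
Idris ∩ Sofia ∩ Pablo: 08:30-09:10, 10:40-13:25, 14:20-16:00, 17:30-19:00.
The first common window of at least 25 minutes is 08:30-09:10, so the earliest start is 08:30.

08:30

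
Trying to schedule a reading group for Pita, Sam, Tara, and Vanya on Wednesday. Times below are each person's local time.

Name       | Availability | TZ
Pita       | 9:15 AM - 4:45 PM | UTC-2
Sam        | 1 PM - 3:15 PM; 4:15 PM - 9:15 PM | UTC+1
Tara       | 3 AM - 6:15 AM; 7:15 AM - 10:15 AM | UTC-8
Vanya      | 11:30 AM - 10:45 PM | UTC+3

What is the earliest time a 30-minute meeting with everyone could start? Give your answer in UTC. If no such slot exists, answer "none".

Pita in UTC: 11:15-18:45 (add 2h to convert from UTC-2).
Sam in UTC: 12:00-14:15, 15:15-20:15 (subtract 1h to convert from UTC+1).
Tara in UTC: 11:00-14:15, 15:15-18:15 (add 8h to convert from UTC-8).
Vanya in UTC: 08:30-19:45 (subtract 3h to convert from UTC+3).
Pita ∩ Sam: 12:00-14:15, 15:15-18:45.
Pita ∩ Sam ∩ Tara: 12:00-14:15, 15:15-18:15.
Pita ∩ Sam ∩ Tara ∩ Vanya: 12:00-14:15, 15:15-18:15.
The first common window of at least 30 minutes is 12:00-14:15, so the earliest start is 12:00.

12:00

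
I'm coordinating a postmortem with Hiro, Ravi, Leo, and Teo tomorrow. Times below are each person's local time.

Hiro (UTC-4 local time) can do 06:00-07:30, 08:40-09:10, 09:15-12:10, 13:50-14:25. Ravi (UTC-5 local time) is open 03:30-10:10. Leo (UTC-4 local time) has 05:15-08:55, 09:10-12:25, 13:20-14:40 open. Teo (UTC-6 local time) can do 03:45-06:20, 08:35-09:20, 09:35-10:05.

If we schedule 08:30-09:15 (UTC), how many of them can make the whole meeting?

1

Hiro in UTC: 10:00-11:30, 12:40-13:10, 13:15-16:10, 17:50-18:25 (add 4h to convert from UTC-4).
Ravi in UTC: 08:30-15:10 (add 5h to convert from UTC-5).
Leo in UTC: 09:15-12:55, 13:10-16:25, 17:20-18:40 (add 4h to convert from UTC-4).
Teo in UTC: 09:45-12:20, 14:35-15:20, 15:35-16:05 (add 6h to convert from UTC-6).
Ravi can make the full 08:30-09:15 slot — that's 1.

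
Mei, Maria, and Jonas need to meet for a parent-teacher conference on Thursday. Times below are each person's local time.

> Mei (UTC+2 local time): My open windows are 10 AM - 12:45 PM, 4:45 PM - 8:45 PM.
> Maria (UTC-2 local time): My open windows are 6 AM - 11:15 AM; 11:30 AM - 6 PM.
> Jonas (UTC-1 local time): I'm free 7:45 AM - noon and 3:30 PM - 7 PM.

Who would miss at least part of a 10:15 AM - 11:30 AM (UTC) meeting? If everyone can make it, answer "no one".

Mei in UTC: 08:00-10:45, 14:45-18:45 (subtract 2h to convert from UTC+2).
Maria in UTC: 08:00-13:15, 13:30-20:00 (add 2h to convert from UTC-2).
Jonas in UTC: 08:45-13:00, 16:30-20:00 (add 1h to convert from UTC-1).
Mei: not fully free for 10:15-11:30. Maria: free for 10:15-11:30. Jonas: free for 10:15-11:30.

Mei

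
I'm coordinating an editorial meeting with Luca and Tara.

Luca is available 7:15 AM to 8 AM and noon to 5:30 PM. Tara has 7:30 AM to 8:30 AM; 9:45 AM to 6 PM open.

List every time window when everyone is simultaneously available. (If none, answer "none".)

Luca ∩ Tara: 07:30-08:00, 12:00-17:30.

07:30-08:00, 12:00-17:30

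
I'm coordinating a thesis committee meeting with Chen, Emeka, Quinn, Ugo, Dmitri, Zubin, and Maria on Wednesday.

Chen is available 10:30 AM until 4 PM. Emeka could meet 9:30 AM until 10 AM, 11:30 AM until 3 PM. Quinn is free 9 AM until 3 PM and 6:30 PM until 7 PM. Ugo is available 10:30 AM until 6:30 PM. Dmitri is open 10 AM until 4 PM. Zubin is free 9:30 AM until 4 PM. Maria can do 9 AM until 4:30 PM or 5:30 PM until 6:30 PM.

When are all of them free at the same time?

11:30-15:00

Chen ∩ Emeka: 11:30-15:00.
Chen ∩ Emeka ∩ Quinn: 11:30-15:00.
Chen ∩ Emeka ∩ Quinn ∩ Ugo: 11:30-15:00.
Chen ∩ Emeka ∩ Quinn ∩ Ugo ∩ Dmitri: 11:30-15:00.
Chen ∩ Emeka ∩ Quinn ∩ Ugo ∩ Dmitri ∩ Zubin: 11:30-15:00.
Chen ∩ Emeka ∩ Quinn ∩ Ugo ∩ Dmitri ∩ Zubin ∩ Maria: 11:30-15:00.
So the common availability across everyone is 11:30-15:00.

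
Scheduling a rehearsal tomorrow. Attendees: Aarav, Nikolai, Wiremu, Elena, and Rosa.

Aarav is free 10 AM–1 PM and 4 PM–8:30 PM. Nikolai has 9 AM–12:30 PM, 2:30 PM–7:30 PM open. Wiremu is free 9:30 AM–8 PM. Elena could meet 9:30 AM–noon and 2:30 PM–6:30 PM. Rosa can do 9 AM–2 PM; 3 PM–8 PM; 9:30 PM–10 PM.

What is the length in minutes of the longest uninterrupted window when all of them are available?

Aarav ∩ Nikolai: 10:00-12:30, 16:00-19:30.
Aarav ∩ Nikolai ∩ Wiremu: 10:00-12:30, 16:00-19:30.
Aarav ∩ Nikolai ∩ Wiremu ∩ Elena: 10:00-12:00, 16:00-18:30.
Aarav ∩ Nikolai ∩ Wiremu ∩ Elena ∩ Rosa: 10:00-12:00, 16:00-18:30.
Those are the intersection windows.
The longest is 16:00-18:30 at 150 minutes.

150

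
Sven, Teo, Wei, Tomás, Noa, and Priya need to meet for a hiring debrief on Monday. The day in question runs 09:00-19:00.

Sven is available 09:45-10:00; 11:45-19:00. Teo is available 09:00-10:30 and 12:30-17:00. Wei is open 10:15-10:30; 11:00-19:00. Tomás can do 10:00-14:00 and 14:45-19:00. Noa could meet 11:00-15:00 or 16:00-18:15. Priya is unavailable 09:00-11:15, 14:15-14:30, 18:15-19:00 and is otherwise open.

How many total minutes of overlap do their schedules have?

165

Sven free: 09:45-10:00, 11:45-19:00.
Teo free: 09:00-10:30, 12:30-17:00.
Wei free: 10:15-10:30, 11:00-19:00.
Tomás free: 10:00-14:00, 14:45-19:00.
Noa free: 11:00-15:00, 16:00-18:15.
Priya free: 11:15-14:15, 14:30-18:15 (invert busy blocks within the working day).
Sven ∩ Teo: 09:45-10:00, 12:30-17:00.
Sven ∩ Teo ∩ Wei: 12:30-17:00.
Sven ∩ Teo ∩ Wei ∩ Tomás: 12:30-14:00, 14:45-17:00.
Sven ∩ Teo ∩ Wei ∩ Tomás ∩ Noa: 12:30-14:00, 14:45-15:00, 16:00-17:00.
Sven ∩ Teo ∩ Wei ∩ Tomás ∩ Noa ∩ Priya: 12:30-14:00, 14:45-15:00, 16:00-17:00.
Summing the common windows: 90 + 15 + 60 = 165 minutes.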